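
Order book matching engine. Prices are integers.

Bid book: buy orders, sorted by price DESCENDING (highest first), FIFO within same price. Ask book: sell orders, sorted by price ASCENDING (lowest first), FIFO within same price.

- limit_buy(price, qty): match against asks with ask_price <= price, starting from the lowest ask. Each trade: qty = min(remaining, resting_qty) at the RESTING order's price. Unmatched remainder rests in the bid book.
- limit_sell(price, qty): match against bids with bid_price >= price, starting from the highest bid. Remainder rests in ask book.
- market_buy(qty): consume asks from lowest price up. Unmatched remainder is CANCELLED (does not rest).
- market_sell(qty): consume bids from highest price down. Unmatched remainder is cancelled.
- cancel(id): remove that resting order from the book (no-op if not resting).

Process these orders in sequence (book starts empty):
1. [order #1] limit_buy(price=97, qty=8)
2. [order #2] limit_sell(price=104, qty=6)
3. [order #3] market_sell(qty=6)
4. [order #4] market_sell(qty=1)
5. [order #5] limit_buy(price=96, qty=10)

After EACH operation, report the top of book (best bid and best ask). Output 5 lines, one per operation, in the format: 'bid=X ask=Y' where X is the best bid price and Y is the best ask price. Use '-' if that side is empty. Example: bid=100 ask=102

After op 1 [order #1] limit_buy(price=97, qty=8): fills=none; bids=[#1:8@97] asks=[-]
After op 2 [order #2] limit_sell(price=104, qty=6): fills=none; bids=[#1:8@97] asks=[#2:6@104]
After op 3 [order #3] market_sell(qty=6): fills=#1x#3:6@97; bids=[#1:2@97] asks=[#2:6@104]
After op 4 [order #4] market_sell(qty=1): fills=#1x#4:1@97; bids=[#1:1@97] asks=[#2:6@104]
After op 5 [order #5] limit_buy(price=96, qty=10): fills=none; bids=[#1:1@97 #5:10@96] asks=[#2:6@104]

Answer: bid=97 ask=-
bid=97 ask=104
bid=97 ask=104
bid=97 ask=104
bid=97 ask=104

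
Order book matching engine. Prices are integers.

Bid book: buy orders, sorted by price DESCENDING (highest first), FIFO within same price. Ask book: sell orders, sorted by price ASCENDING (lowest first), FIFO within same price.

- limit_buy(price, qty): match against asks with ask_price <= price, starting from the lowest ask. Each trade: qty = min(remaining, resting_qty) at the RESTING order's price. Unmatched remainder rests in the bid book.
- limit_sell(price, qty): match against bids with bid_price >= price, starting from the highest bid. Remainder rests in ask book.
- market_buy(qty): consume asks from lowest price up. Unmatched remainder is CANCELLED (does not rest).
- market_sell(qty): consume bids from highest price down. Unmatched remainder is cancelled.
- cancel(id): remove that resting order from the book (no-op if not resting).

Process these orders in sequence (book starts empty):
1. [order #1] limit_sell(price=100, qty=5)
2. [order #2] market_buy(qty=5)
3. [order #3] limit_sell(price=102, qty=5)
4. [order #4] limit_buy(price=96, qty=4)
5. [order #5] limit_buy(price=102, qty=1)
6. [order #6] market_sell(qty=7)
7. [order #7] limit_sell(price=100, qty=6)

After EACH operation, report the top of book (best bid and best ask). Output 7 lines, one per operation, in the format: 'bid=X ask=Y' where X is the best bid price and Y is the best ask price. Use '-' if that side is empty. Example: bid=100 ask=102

Answer: bid=- ask=100
bid=- ask=-
bid=- ask=102
bid=96 ask=102
bid=96 ask=102
bid=- ask=102
bid=- ask=100

Derivation:
After op 1 [order #1] limit_sell(price=100, qty=5): fills=none; bids=[-] asks=[#1:5@100]
After op 2 [order #2] market_buy(qty=5): fills=#2x#1:5@100; bids=[-] asks=[-]
After op 3 [order #3] limit_sell(price=102, qty=5): fills=none; bids=[-] asks=[#3:5@102]
After op 4 [order #4] limit_buy(price=96, qty=4): fills=none; bids=[#4:4@96] asks=[#3:5@102]
After op 5 [order #5] limit_buy(price=102, qty=1): fills=#5x#3:1@102; bids=[#4:4@96] asks=[#3:4@102]
After op 6 [order #6] market_sell(qty=7): fills=#4x#6:4@96; bids=[-] asks=[#3:4@102]
After op 7 [order #7] limit_sell(price=100, qty=6): fills=none; bids=[-] asks=[#7:6@100 #3:4@102]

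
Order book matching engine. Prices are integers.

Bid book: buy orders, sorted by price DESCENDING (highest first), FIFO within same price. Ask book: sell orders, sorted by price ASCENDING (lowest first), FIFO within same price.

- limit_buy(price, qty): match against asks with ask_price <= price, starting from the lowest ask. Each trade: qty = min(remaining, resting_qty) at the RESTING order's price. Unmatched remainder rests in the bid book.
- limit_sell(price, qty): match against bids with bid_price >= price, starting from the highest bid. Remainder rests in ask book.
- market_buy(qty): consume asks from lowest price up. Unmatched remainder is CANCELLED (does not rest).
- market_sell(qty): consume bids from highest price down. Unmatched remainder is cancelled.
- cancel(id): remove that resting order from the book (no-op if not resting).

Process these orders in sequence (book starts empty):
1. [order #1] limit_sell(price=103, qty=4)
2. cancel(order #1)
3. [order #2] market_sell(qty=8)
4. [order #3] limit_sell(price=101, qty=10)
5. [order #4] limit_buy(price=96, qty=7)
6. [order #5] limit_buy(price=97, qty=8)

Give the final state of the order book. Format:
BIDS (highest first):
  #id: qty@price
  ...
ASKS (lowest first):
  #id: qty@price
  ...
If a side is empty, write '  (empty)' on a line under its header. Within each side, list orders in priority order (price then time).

Answer: BIDS (highest first):
  #5: 8@97
  #4: 7@96
ASKS (lowest first):
  #3: 10@101

Derivation:
After op 1 [order #1] limit_sell(price=103, qty=4): fills=none; bids=[-] asks=[#1:4@103]
After op 2 cancel(order #1): fills=none; bids=[-] asks=[-]
After op 3 [order #2] market_sell(qty=8): fills=none; bids=[-] asks=[-]
After op 4 [order #3] limit_sell(price=101, qty=10): fills=none; bids=[-] asks=[#3:10@101]
After op 5 [order #4] limit_buy(price=96, qty=7): fills=none; bids=[#4:7@96] asks=[#3:10@101]
After op 6 [order #5] limit_buy(price=97, qty=8): fills=none; bids=[#5:8@97 #4:7@96] asks=[#3:10@101]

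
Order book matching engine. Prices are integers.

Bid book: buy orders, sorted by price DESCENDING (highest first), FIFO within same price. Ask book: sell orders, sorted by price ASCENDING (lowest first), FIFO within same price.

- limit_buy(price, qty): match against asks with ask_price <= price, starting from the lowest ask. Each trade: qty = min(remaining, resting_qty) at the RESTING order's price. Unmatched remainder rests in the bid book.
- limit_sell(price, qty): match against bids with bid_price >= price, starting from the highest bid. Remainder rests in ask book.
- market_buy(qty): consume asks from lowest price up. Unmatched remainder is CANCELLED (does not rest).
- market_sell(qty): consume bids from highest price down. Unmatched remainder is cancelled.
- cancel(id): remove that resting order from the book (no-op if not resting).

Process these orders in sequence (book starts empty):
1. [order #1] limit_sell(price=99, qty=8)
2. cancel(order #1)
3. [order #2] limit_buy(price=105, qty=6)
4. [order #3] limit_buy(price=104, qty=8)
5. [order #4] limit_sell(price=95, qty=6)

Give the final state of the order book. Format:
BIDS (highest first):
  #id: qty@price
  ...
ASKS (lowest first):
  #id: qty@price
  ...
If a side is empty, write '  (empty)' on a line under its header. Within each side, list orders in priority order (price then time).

After op 1 [order #1] limit_sell(price=99, qty=8): fills=none; bids=[-] asks=[#1:8@99]
After op 2 cancel(order #1): fills=none; bids=[-] asks=[-]
After op 3 [order #2] limit_buy(price=105, qty=6): fills=none; bids=[#2:6@105] asks=[-]
After op 4 [order #3] limit_buy(price=104, qty=8): fills=none; bids=[#2:6@105 #3:8@104] asks=[-]
After op 5 [order #4] limit_sell(price=95, qty=6): fills=#2x#4:6@105; bids=[#3:8@104] asks=[-]

Answer: BIDS (highest first):
  #3: 8@104
ASKS (lowest first):
  (empty)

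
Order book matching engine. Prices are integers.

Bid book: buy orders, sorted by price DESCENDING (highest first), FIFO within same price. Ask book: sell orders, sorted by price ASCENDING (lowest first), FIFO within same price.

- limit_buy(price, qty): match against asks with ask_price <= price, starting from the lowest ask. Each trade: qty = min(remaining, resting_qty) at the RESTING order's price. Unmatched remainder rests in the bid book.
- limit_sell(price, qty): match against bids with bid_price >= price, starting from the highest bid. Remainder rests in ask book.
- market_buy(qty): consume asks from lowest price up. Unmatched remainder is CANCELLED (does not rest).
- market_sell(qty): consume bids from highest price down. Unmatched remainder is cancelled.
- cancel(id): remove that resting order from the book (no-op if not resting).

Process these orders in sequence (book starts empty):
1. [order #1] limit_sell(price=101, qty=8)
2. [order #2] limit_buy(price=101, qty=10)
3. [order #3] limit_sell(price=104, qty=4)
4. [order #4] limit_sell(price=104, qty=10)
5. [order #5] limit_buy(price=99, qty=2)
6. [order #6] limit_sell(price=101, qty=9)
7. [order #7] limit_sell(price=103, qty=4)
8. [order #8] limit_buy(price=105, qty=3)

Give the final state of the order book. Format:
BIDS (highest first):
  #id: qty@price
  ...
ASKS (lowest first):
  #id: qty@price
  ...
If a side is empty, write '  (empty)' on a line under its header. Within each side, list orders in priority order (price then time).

Answer: BIDS (highest first):
  #5: 2@99
ASKS (lowest first):
  #6: 4@101
  #7: 4@103
  #3: 4@104
  #4: 10@104

Derivation:
After op 1 [order #1] limit_sell(price=101, qty=8): fills=none; bids=[-] asks=[#1:8@101]
After op 2 [order #2] limit_buy(price=101, qty=10): fills=#2x#1:8@101; bids=[#2:2@101] asks=[-]
After op 3 [order #3] limit_sell(price=104, qty=4): fills=none; bids=[#2:2@101] asks=[#3:4@104]
After op 4 [order #4] limit_sell(price=104, qty=10): fills=none; bids=[#2:2@101] asks=[#3:4@104 #4:10@104]
After op 5 [order #5] limit_buy(price=99, qty=2): fills=none; bids=[#2:2@101 #5:2@99] asks=[#3:4@104 #4:10@104]
After op 6 [order #6] limit_sell(price=101, qty=9): fills=#2x#6:2@101; bids=[#5:2@99] asks=[#6:7@101 #3:4@104 #4:10@104]
After op 7 [order #7] limit_sell(price=103, qty=4): fills=none; bids=[#5:2@99] asks=[#6:7@101 #7:4@103 #3:4@104 #4:10@104]
After op 8 [order #8] limit_buy(price=105, qty=3): fills=#8x#6:3@101; bids=[#5:2@99] asks=[#6:4@101 #7:4@103 #3:4@104 #4:10@104]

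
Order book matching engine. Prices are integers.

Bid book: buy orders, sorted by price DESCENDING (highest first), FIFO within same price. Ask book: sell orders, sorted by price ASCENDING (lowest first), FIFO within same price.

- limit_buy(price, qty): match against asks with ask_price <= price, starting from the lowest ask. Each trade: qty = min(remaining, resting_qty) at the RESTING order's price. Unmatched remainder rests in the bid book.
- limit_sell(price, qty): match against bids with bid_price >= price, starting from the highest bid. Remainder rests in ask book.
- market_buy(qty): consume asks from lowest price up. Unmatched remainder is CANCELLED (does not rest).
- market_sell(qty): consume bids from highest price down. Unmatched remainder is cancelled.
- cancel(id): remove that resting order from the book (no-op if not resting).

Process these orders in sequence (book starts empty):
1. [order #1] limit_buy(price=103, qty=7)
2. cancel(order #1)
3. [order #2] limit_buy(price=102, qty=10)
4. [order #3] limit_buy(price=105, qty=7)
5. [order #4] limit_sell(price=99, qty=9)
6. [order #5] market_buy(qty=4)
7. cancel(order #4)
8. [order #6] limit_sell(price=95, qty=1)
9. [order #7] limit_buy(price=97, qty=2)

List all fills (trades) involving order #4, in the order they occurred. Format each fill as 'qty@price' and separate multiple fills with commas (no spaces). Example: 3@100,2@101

After op 1 [order #1] limit_buy(price=103, qty=7): fills=none; bids=[#1:7@103] asks=[-]
After op 2 cancel(order #1): fills=none; bids=[-] asks=[-]
After op 3 [order #2] limit_buy(price=102, qty=10): fills=none; bids=[#2:10@102] asks=[-]
After op 4 [order #3] limit_buy(price=105, qty=7): fills=none; bids=[#3:7@105 #2:10@102] asks=[-]
After op 5 [order #4] limit_sell(price=99, qty=9): fills=#3x#4:7@105 #2x#4:2@102; bids=[#2:8@102] asks=[-]
After op 6 [order #5] market_buy(qty=4): fills=none; bids=[#2:8@102] asks=[-]
After op 7 cancel(order #4): fills=none; bids=[#2:8@102] asks=[-]
After op 8 [order #6] limit_sell(price=95, qty=1): fills=#2x#6:1@102; bids=[#2:7@102] asks=[-]
After op 9 [order #7] limit_buy(price=97, qty=2): fills=none; bids=[#2:7@102 #7:2@97] asks=[-]

Answer: 7@105,2@102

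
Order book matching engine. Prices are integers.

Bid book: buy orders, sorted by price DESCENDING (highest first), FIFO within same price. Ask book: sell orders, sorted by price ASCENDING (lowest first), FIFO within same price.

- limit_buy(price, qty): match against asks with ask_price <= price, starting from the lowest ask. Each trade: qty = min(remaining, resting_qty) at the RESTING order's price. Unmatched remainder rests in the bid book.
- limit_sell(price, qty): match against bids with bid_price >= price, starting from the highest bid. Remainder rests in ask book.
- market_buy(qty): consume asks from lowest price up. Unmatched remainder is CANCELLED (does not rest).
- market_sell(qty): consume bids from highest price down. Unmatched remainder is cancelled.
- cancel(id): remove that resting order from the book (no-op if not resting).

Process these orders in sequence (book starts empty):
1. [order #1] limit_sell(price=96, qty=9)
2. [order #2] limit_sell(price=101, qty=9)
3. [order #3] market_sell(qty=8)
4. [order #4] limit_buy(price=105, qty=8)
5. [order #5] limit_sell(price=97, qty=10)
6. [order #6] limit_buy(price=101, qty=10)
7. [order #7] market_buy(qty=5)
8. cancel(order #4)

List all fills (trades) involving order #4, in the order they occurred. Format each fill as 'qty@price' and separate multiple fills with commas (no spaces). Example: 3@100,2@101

After op 1 [order #1] limit_sell(price=96, qty=9): fills=none; bids=[-] asks=[#1:9@96]
After op 2 [order #2] limit_sell(price=101, qty=9): fills=none; bids=[-] asks=[#1:9@96 #2:9@101]
After op 3 [order #3] market_sell(qty=8): fills=none; bids=[-] asks=[#1:9@96 #2:9@101]
After op 4 [order #4] limit_buy(price=105, qty=8): fills=#4x#1:8@96; bids=[-] asks=[#1:1@96 #2:9@101]
After op 5 [order #5] limit_sell(price=97, qty=10): fills=none; bids=[-] asks=[#1:1@96 #5:10@97 #2:9@101]
After op 6 [order #6] limit_buy(price=101, qty=10): fills=#6x#1:1@96 #6x#5:9@97; bids=[-] asks=[#5:1@97 #2:9@101]
After op 7 [order #7] market_buy(qty=5): fills=#7x#5:1@97 #7x#2:4@101; bids=[-] asks=[#2:5@101]
After op 8 cancel(order #4): fills=none; bids=[-] asks=[#2:5@101]

Answer: 8@96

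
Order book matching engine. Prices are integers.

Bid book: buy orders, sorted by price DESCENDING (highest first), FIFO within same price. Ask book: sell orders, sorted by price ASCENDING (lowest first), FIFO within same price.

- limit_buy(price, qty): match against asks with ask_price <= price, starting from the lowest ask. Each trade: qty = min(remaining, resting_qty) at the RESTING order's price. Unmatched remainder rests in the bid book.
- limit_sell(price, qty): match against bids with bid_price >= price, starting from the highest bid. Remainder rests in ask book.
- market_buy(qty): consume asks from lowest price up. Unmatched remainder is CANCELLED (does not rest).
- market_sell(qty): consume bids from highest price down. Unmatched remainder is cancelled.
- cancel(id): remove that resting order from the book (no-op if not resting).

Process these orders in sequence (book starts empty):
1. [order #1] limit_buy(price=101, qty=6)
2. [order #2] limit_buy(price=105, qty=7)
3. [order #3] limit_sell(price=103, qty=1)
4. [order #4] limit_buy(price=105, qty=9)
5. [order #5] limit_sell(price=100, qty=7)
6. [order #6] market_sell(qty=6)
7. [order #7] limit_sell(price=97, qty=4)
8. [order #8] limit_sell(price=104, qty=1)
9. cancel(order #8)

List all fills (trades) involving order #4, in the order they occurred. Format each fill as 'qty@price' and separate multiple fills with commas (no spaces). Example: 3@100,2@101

Answer: 1@105,6@105,2@105

Derivation:
After op 1 [order #1] limit_buy(price=101, qty=6): fills=none; bids=[#1:6@101] asks=[-]
After op 2 [order #2] limit_buy(price=105, qty=7): fills=none; bids=[#2:7@105 #1:6@101] asks=[-]
After op 3 [order #3] limit_sell(price=103, qty=1): fills=#2x#3:1@105; bids=[#2:6@105 #1:6@101] asks=[-]
After op 4 [order #4] limit_buy(price=105, qty=9): fills=none; bids=[#2:6@105 #4:9@105 #1:6@101] asks=[-]
After op 5 [order #5] limit_sell(price=100, qty=7): fills=#2x#5:6@105 #4x#5:1@105; bids=[#4:8@105 #1:6@101] asks=[-]
After op 6 [order #6] market_sell(qty=6): fills=#4x#6:6@105; bids=[#4:2@105 #1:6@101] asks=[-]
After op 7 [order #7] limit_sell(price=97, qty=4): fills=#4x#7:2@105 #1x#7:2@101; bids=[#1:4@101] asks=[-]
After op 8 [order #8] limit_sell(price=104, qty=1): fills=none; bids=[#1:4@101] asks=[#8:1@104]
After op 9 cancel(order #8): fills=none; bids=[#1:4@101] asks=[-]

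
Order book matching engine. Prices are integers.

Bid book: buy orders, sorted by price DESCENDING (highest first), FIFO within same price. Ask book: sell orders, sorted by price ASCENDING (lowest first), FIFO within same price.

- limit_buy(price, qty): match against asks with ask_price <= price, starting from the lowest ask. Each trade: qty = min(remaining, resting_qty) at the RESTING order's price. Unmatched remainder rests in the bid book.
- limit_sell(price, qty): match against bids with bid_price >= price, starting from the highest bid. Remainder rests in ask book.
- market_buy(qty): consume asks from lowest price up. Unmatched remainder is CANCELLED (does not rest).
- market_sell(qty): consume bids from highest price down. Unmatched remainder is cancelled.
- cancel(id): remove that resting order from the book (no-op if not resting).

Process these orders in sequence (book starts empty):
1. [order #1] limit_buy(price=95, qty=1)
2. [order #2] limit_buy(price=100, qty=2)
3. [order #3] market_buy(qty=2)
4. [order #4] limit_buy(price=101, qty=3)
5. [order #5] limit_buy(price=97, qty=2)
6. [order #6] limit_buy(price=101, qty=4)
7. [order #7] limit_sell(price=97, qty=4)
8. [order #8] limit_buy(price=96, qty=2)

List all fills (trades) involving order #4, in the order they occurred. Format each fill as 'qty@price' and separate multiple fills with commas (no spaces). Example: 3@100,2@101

Answer: 3@101

Derivation:
After op 1 [order #1] limit_buy(price=95, qty=1): fills=none; bids=[#1:1@95] asks=[-]
After op 2 [order #2] limit_buy(price=100, qty=2): fills=none; bids=[#2:2@100 #1:1@95] asks=[-]
After op 3 [order #3] market_buy(qty=2): fills=none; bids=[#2:2@100 #1:1@95] asks=[-]
After op 4 [order #4] limit_buy(price=101, qty=3): fills=none; bids=[#4:3@101 #2:2@100 #1:1@95] asks=[-]
After op 5 [order #5] limit_buy(price=97, qty=2): fills=none; bids=[#4:3@101 #2:2@100 #5:2@97 #1:1@95] asks=[-]
After op 6 [order #6] limit_buy(price=101, qty=4): fills=none; bids=[#4:3@101 #6:4@101 #2:2@100 #5:2@97 #1:1@95] asks=[-]
After op 7 [order #7] limit_sell(price=97, qty=4): fills=#4x#7:3@101 #6x#7:1@101; bids=[#6:3@101 #2:2@100 #5:2@97 #1:1@95] asks=[-]
After op 8 [order #8] limit_buy(price=96, qty=2): fills=none; bids=[#6:3@101 #2:2@100 #5:2@97 #8:2@96 #1:1@95] asks=[-]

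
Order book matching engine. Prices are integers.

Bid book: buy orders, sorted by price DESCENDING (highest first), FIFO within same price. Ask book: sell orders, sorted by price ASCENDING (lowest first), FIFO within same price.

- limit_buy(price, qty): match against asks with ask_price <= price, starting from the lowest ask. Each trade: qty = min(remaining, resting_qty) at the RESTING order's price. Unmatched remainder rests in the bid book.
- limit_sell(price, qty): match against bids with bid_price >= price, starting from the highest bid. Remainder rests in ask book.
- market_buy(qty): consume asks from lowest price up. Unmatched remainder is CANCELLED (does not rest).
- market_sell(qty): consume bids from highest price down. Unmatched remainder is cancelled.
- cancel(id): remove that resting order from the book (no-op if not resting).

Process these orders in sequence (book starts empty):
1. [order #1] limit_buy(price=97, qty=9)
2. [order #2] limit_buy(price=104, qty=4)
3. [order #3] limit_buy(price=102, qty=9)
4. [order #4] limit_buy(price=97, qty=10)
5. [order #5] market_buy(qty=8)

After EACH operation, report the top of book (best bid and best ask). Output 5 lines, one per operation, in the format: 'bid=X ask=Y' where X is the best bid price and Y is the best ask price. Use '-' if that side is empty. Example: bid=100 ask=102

Answer: bid=97 ask=-
bid=104 ask=-
bid=104 ask=-
bid=104 ask=-
bid=104 ask=-

Derivation:
After op 1 [order #1] limit_buy(price=97, qty=9): fills=none; bids=[#1:9@97] asks=[-]
After op 2 [order #2] limit_buy(price=104, qty=4): fills=none; bids=[#2:4@104 #1:9@97] asks=[-]
After op 3 [order #3] limit_buy(price=102, qty=9): fills=none; bids=[#2:4@104 #3:9@102 #1:9@97] asks=[-]
After op 4 [order #4] limit_buy(price=97, qty=10): fills=none; bids=[#2:4@104 #3:9@102 #1:9@97 #4:10@97] asks=[-]
After op 5 [order #5] market_buy(qty=8): fills=none; bids=[#2:4@104 #3:9@102 #1:9@97 #4:10@97] asks=[-]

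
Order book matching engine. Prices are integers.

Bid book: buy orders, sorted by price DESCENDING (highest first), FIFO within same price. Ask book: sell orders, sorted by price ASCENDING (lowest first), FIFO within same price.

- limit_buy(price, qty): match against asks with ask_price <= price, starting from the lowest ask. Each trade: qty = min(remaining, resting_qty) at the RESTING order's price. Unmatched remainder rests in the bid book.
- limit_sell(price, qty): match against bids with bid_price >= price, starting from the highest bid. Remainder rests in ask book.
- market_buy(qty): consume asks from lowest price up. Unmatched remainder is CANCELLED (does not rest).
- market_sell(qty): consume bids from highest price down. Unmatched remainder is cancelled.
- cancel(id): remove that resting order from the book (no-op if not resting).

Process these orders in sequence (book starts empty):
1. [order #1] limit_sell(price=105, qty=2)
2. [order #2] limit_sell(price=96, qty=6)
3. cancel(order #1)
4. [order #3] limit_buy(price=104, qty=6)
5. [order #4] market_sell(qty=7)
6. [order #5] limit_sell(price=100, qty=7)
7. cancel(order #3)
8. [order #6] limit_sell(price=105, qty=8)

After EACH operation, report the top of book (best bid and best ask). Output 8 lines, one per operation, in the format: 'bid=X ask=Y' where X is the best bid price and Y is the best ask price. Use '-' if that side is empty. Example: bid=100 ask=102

Answer: bid=- ask=105
bid=- ask=96
bid=- ask=96
bid=- ask=-
bid=- ask=-
bid=- ask=100
bid=- ask=100
bid=- ask=100

Derivation:
After op 1 [order #1] limit_sell(price=105, qty=2): fills=none; bids=[-] asks=[#1:2@105]
After op 2 [order #2] limit_sell(price=96, qty=6): fills=none; bids=[-] asks=[#2:6@96 #1:2@105]
After op 3 cancel(order #1): fills=none; bids=[-] asks=[#2:6@96]
After op 4 [order #3] limit_buy(price=104, qty=6): fills=#3x#2:6@96; bids=[-] asks=[-]
After op 5 [order #4] market_sell(qty=7): fills=none; bids=[-] asks=[-]
After op 6 [order #5] limit_sell(price=100, qty=7): fills=none; bids=[-] asks=[#5:7@100]
After op 7 cancel(order #3): fills=none; bids=[-] asks=[#5:7@100]
After op 8 [order #6] limit_sell(price=105, qty=8): fills=none; bids=[-] asks=[#5:7@100 #6:8@105]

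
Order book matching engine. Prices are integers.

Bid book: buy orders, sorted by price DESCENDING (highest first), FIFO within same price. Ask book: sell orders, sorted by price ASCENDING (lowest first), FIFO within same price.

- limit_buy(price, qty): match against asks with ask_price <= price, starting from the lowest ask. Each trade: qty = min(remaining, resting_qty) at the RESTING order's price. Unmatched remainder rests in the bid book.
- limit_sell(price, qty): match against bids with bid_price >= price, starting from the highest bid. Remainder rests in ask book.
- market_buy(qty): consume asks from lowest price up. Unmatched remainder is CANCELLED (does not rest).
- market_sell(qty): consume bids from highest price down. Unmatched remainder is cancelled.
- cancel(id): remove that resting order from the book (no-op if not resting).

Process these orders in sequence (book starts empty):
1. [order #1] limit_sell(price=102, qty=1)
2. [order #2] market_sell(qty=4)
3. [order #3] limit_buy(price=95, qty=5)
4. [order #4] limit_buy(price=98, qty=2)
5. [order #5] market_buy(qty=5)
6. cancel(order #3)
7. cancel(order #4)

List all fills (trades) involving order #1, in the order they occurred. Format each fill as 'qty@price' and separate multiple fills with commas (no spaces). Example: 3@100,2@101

After op 1 [order #1] limit_sell(price=102, qty=1): fills=none; bids=[-] asks=[#1:1@102]
After op 2 [order #2] market_sell(qty=4): fills=none; bids=[-] asks=[#1:1@102]
After op 3 [order #3] limit_buy(price=95, qty=5): fills=none; bids=[#3:5@95] asks=[#1:1@102]
After op 4 [order #4] limit_buy(price=98, qty=2): fills=none; bids=[#4:2@98 #3:5@95] asks=[#1:1@102]
After op 5 [order #5] market_buy(qty=5): fills=#5x#1:1@102; bids=[#4:2@98 #3:5@95] asks=[-]
After op 6 cancel(order #3): fills=none; bids=[#4:2@98] asks=[-]
After op 7 cancel(order #4): fills=none; bids=[-] asks=[-]

Answer: 1@102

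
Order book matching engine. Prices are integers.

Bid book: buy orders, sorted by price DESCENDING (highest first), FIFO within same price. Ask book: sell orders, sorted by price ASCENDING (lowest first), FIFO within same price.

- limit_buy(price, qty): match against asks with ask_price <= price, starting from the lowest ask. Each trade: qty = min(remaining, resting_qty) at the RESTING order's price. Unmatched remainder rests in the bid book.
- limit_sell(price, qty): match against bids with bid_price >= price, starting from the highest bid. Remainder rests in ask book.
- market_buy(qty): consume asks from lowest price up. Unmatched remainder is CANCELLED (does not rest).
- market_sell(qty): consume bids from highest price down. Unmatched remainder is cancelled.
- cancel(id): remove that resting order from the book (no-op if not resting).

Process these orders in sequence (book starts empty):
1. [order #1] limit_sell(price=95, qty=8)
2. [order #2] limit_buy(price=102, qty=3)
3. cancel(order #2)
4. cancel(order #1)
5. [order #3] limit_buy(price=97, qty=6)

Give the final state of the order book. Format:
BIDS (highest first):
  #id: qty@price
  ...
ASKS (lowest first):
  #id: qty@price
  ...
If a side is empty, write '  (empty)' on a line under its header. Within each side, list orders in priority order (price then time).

Answer: BIDS (highest first):
  #3: 6@97
ASKS (lowest first):
  (empty)

Derivation:
After op 1 [order #1] limit_sell(price=95, qty=8): fills=none; bids=[-] asks=[#1:8@95]
After op 2 [order #2] limit_buy(price=102, qty=3): fills=#2x#1:3@95; bids=[-] asks=[#1:5@95]
After op 3 cancel(order #2): fills=none; bids=[-] asks=[#1:5@95]
After op 4 cancel(order #1): fills=none; bids=[-] asks=[-]
After op 5 [order #3] limit_buy(price=97, qty=6): fills=none; bids=[#3:6@97] asks=[-]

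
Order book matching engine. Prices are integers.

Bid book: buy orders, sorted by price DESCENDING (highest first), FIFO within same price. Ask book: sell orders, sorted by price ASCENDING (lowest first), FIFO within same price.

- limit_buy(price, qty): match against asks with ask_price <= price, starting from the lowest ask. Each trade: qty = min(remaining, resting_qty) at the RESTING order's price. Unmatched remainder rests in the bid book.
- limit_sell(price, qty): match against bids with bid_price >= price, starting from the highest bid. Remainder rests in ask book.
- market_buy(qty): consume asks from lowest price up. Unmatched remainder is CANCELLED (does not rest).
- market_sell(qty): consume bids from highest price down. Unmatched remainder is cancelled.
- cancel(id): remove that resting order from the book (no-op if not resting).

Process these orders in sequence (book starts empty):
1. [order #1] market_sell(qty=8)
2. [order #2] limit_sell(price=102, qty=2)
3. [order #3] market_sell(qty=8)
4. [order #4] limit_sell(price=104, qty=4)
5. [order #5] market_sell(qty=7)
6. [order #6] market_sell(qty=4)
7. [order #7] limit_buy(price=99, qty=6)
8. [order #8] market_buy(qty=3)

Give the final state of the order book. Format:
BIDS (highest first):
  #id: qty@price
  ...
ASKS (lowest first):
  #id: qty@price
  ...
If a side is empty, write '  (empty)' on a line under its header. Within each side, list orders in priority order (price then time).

After op 1 [order #1] market_sell(qty=8): fills=none; bids=[-] asks=[-]
After op 2 [order #2] limit_sell(price=102, qty=2): fills=none; bids=[-] asks=[#2:2@102]
After op 3 [order #3] market_sell(qty=8): fills=none; bids=[-] asks=[#2:2@102]
After op 4 [order #4] limit_sell(price=104, qty=4): fills=none; bids=[-] asks=[#2:2@102 #4:4@104]
After op 5 [order #5] market_sell(qty=7): fills=none; bids=[-] asks=[#2:2@102 #4:4@104]
After op 6 [order #6] market_sell(qty=4): fills=none; bids=[-] asks=[#2:2@102 #4:4@104]
After op 7 [order #7] limit_buy(price=99, qty=6): fills=none; bids=[#7:6@99] asks=[#2:2@102 #4:4@104]
After op 8 [order #8] market_buy(qty=3): fills=#8x#2:2@102 #8x#4:1@104; bids=[#7:6@99] asks=[#4:3@104]

Answer: BIDS (highest first):
  #7: 6@99
ASKS (lowest first):
  #4: 3@104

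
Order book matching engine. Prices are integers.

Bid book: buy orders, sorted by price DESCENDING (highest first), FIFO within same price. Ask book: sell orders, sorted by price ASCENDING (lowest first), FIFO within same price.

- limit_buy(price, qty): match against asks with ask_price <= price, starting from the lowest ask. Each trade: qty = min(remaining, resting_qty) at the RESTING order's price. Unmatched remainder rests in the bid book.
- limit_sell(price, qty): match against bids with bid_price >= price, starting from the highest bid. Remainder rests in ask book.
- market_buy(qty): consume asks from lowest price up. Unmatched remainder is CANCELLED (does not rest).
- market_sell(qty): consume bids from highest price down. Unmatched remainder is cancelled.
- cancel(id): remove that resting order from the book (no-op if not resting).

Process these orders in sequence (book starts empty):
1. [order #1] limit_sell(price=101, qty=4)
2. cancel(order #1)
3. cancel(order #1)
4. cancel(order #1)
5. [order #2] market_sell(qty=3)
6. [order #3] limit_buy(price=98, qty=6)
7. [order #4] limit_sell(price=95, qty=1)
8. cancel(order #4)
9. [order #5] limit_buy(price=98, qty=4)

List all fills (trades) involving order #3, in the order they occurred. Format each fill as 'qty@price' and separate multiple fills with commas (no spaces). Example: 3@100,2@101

Answer: 1@98

Derivation:
After op 1 [order #1] limit_sell(price=101, qty=4): fills=none; bids=[-] asks=[#1:4@101]
After op 2 cancel(order #1): fills=none; bids=[-] asks=[-]
After op 3 cancel(order #1): fills=none; bids=[-] asks=[-]
After op 4 cancel(order #1): fills=none; bids=[-] asks=[-]
After op 5 [order #2] market_sell(qty=3): fills=none; bids=[-] asks=[-]
After op 6 [order #3] limit_buy(price=98, qty=6): fills=none; bids=[#3:6@98] asks=[-]
After op 7 [order #4] limit_sell(price=95, qty=1): fills=#3x#4:1@98; bids=[#3:5@98] asks=[-]
After op 8 cancel(order #4): fills=none; bids=[#3:5@98] asks=[-]
After op 9 [order #5] limit_buy(price=98, qty=4): fills=none; bids=[#3:5@98 #5:4@98] asks=[-]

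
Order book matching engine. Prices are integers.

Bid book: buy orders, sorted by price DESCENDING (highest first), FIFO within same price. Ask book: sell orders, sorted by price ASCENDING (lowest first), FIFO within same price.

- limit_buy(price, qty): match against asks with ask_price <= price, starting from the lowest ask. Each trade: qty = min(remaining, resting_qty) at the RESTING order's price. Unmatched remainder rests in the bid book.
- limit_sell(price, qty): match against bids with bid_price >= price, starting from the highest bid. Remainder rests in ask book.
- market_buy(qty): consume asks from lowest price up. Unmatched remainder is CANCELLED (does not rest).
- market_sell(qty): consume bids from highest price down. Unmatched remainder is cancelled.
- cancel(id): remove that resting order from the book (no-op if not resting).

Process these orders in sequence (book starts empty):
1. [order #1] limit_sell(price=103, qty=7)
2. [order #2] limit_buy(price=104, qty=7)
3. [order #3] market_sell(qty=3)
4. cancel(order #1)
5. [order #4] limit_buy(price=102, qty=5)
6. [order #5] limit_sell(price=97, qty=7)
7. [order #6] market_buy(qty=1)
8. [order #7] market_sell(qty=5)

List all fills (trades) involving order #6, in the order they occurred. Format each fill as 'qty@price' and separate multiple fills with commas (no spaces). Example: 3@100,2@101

Answer: 1@97

Derivation:
After op 1 [order #1] limit_sell(price=103, qty=7): fills=none; bids=[-] asks=[#1:7@103]
After op 2 [order #2] limit_buy(price=104, qty=7): fills=#2x#1:7@103; bids=[-] asks=[-]
After op 3 [order #3] market_sell(qty=3): fills=none; bids=[-] asks=[-]
After op 4 cancel(order #1): fills=none; bids=[-] asks=[-]
After op 5 [order #4] limit_buy(price=102, qty=5): fills=none; bids=[#4:5@102] asks=[-]
After op 6 [order #5] limit_sell(price=97, qty=7): fills=#4x#5:5@102; bids=[-] asks=[#5:2@97]
After op 7 [order #6] market_buy(qty=1): fills=#6x#5:1@97; bids=[-] asks=[#5:1@97]
After op 8 [order #7] market_sell(qty=5): fills=none; bids=[-] asks=[#5:1@97]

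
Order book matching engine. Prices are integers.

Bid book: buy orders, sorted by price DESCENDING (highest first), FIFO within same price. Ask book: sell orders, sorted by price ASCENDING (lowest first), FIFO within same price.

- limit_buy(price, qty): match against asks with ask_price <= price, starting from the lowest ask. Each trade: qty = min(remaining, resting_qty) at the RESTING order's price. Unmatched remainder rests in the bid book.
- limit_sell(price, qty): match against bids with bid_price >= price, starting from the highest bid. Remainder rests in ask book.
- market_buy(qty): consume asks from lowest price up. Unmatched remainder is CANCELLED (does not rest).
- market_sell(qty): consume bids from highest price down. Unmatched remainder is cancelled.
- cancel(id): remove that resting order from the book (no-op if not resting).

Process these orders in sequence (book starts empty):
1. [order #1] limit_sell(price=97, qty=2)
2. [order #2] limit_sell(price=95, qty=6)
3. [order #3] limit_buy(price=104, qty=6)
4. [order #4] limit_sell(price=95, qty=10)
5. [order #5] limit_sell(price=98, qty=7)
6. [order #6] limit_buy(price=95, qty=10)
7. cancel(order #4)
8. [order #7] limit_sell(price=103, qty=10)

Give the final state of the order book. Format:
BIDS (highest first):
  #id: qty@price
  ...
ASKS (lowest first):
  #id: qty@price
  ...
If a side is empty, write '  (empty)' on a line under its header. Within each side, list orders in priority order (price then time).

After op 1 [order #1] limit_sell(price=97, qty=2): fills=none; bids=[-] asks=[#1:2@97]
After op 2 [order #2] limit_sell(price=95, qty=6): fills=none; bids=[-] asks=[#2:6@95 #1:2@97]
After op 3 [order #3] limit_buy(price=104, qty=6): fills=#3x#2:6@95; bids=[-] asks=[#1:2@97]
After op 4 [order #4] limit_sell(price=95, qty=10): fills=none; bids=[-] asks=[#4:10@95 #1:2@97]
After op 5 [order #5] limit_sell(price=98, qty=7): fills=none; bids=[-] asks=[#4:10@95 #1:2@97 #5:7@98]
After op 6 [order #6] limit_buy(price=95, qty=10): fills=#6x#4:10@95; bids=[-] asks=[#1:2@97 #5:7@98]
After op 7 cancel(order #4): fills=none; bids=[-] asks=[#1:2@97 #5:7@98]
After op 8 [order #7] limit_sell(price=103, qty=10): fills=none; bids=[-] asks=[#1:2@97 #5:7@98 #7:10@103]

Answer: BIDS (highest first):
  (empty)
ASKS (lowest first):
  #1: 2@97
  #5: 7@98
  #7: 10@103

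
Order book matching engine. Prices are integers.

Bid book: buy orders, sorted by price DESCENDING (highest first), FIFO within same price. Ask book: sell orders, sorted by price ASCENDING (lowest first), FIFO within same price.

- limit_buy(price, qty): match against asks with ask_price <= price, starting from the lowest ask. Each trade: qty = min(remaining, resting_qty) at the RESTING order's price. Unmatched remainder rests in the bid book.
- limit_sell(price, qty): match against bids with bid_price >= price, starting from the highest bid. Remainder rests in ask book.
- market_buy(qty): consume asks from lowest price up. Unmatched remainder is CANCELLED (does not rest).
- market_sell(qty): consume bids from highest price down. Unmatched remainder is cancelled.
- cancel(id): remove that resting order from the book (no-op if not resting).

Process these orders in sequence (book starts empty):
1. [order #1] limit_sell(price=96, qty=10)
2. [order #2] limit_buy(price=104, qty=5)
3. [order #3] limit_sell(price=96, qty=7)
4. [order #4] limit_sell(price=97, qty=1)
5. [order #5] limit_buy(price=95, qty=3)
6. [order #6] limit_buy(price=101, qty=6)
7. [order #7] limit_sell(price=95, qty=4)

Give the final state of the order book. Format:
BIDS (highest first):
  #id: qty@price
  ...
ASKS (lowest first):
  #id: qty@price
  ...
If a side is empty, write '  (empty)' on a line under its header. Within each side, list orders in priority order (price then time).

Answer: BIDS (highest first):
  (empty)
ASKS (lowest first):
  #7: 1@95
  #3: 6@96
  #4: 1@97

Derivation:
After op 1 [order #1] limit_sell(price=96, qty=10): fills=none; bids=[-] asks=[#1:10@96]
After op 2 [order #2] limit_buy(price=104, qty=5): fills=#2x#1:5@96; bids=[-] asks=[#1:5@96]
After op 3 [order #3] limit_sell(price=96, qty=7): fills=none; bids=[-] asks=[#1:5@96 #3:7@96]
After op 4 [order #4] limit_sell(price=97, qty=1): fills=none; bids=[-] asks=[#1:5@96 #3:7@96 #4:1@97]
After op 5 [order #5] limit_buy(price=95, qty=3): fills=none; bids=[#5:3@95] asks=[#1:5@96 #3:7@96 #4:1@97]
After op 6 [order #6] limit_buy(price=101, qty=6): fills=#6x#1:5@96 #6x#3:1@96; bids=[#5:3@95] asks=[#3:6@96 #4:1@97]
After op 7 [order #7] limit_sell(price=95, qty=4): fills=#5x#7:3@95; bids=[-] asks=[#7:1@95 #3:6@96 #4:1@97]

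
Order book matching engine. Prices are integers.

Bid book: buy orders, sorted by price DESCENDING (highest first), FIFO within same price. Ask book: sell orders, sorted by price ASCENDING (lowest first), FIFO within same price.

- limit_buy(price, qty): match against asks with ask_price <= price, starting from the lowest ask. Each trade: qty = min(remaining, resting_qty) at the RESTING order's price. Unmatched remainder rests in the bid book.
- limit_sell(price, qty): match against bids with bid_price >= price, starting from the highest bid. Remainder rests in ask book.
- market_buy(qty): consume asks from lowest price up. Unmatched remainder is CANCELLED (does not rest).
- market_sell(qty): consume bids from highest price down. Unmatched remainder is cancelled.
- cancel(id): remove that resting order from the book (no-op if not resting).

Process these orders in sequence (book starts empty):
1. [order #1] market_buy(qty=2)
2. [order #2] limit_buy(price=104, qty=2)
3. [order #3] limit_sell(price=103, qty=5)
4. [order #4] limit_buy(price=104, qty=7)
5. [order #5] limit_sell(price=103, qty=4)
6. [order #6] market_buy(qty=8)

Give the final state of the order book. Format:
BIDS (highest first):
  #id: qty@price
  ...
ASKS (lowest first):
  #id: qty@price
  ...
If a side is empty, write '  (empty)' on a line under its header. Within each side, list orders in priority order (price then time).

After op 1 [order #1] market_buy(qty=2): fills=none; bids=[-] asks=[-]
After op 2 [order #2] limit_buy(price=104, qty=2): fills=none; bids=[#2:2@104] asks=[-]
After op 3 [order #3] limit_sell(price=103, qty=5): fills=#2x#3:2@104; bids=[-] asks=[#3:3@103]
After op 4 [order #4] limit_buy(price=104, qty=7): fills=#4x#3:3@103; bids=[#4:4@104] asks=[-]
After op 5 [order #5] limit_sell(price=103, qty=4): fills=#4x#5:4@104; bids=[-] asks=[-]
After op 6 [order #6] market_buy(qty=8): fills=none; bids=[-] asks=[-]

Answer: BIDS (highest first):
  (empty)
ASKS (lowest first):
  (empty)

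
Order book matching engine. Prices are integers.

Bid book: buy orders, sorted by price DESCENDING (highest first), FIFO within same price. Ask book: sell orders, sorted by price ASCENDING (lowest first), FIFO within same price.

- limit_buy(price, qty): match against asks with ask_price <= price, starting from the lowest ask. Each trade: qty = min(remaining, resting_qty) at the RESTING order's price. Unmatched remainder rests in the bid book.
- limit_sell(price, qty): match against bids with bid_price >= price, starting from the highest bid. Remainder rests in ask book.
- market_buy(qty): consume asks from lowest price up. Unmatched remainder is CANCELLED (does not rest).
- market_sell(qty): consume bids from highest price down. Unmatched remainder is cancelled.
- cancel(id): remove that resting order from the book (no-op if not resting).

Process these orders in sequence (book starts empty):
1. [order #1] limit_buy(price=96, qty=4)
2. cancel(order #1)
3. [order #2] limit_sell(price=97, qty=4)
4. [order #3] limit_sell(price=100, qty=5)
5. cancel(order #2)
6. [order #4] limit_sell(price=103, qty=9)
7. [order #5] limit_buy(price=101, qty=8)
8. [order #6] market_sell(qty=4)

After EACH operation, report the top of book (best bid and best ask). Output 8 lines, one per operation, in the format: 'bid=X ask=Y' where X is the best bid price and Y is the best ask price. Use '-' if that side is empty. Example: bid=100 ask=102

After op 1 [order #1] limit_buy(price=96, qty=4): fills=none; bids=[#1:4@96] asks=[-]
After op 2 cancel(order #1): fills=none; bids=[-] asks=[-]
After op 3 [order #2] limit_sell(price=97, qty=4): fills=none; bids=[-] asks=[#2:4@97]
After op 4 [order #3] limit_sell(price=100, qty=5): fills=none; bids=[-] asks=[#2:4@97 #3:5@100]
After op 5 cancel(order #2): fills=none; bids=[-] asks=[#3:5@100]
After op 6 [order #4] limit_sell(price=103, qty=9): fills=none; bids=[-] asks=[#3:5@100 #4:9@103]
After op 7 [order #5] limit_buy(price=101, qty=8): fills=#5x#3:5@100; bids=[#5:3@101] asks=[#4:9@103]
After op 8 [order #6] market_sell(qty=4): fills=#5x#6:3@101; bids=[-] asks=[#4:9@103]

Answer: bid=96 ask=-
bid=- ask=-
bid=- ask=97
bid=- ask=97
bid=- ask=100
bid=- ask=100
bid=101 ask=103
bid=- ask=103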